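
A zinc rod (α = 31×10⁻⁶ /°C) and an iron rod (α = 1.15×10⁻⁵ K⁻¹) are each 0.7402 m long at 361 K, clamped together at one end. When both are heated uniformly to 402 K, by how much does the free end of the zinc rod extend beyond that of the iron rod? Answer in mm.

0.592 mm

ΔT = 41 K
zinc: ΔL = 31×10⁻⁶ × 0.7402 m × 41 = 9.4079×10⁻⁴ m = 0.94079 mm
iron: ΔL = 1.15×10⁻⁵ × 0.7402 m × 41 = 3.4900×10⁻⁴ m = 0.34900 mm
difference = 0.94079 − 0.34900 = 0.59179 mm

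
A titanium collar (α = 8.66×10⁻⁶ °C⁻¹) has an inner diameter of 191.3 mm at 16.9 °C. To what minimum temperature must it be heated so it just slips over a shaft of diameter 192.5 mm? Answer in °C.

Required Δd = 192.5 − 191.3 = 1.2 mm
Δd = αd₀ΔT ⇒ ΔT = Δd/(αd₀) = 1.2 / (8.66×10⁻⁶ × 191.3) = 724.35 K
T_min = 16.9 + 724.35 = 741.25 °C

T = 741 °C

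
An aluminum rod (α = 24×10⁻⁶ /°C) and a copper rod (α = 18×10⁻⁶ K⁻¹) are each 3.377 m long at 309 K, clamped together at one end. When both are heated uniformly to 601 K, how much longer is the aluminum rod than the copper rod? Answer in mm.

5.92 mm

ΔT = 292 K
aluminum: ΔL = 24×10⁻⁶ × 3.377 m × 292 = 2.3666×10⁻² m = 23.666 mm
copper: ΔL = 18×10⁻⁶ × 3.377 m × 292 = 1.7750×10⁻² m = 17.750 mm
difference = 23.666 − 17.750 = 5.916 mm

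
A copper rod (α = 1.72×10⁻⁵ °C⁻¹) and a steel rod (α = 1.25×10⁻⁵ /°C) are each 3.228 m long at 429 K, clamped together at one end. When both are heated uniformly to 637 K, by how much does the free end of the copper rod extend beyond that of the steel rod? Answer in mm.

ΔT = 208 K
copper: ΔL = 1.72×10⁻⁵ × 3.228 m × 208 = 1.1548×10⁻² m = 11.548 mm
steel: ΔL = 1.25×10⁻⁵ × 3.228 m × 208 = 8.3928×10⁻³ m = 8.3928 mm
difference = 11.548 − 8.3928 = 3.1552 mm

3.16 mm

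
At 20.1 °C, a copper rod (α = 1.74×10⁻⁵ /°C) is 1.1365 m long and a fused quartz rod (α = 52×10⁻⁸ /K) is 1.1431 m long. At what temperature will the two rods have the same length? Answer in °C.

L₁(1 + α₁ΔT) = L₂(1 + α₂ΔT) ⇒ ΔT = (L₂ − L₁)/(α₁L₁ − α₂L₂)
L₂ − L₁ = 1.1431 − 1.1365 = 6.60×10⁻³ m
α₁L₁ − α₂L₂ = 1.74×10⁻⁵×1.1365 − 52×10⁻⁸×1.1431 = 1.9180688×10⁻⁵ m/K
ΔT = 6.60×10⁻³ / 1.9180688×10⁻⁵ = 344.096 K
T = 20.1 + 344.096 = 364.196 °C

T = 364.2 °C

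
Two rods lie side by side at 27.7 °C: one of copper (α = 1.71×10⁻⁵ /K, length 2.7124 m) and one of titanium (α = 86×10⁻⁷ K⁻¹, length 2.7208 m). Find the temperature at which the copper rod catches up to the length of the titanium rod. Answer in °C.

T = 393.2 °C

Equal length when α₁L₁ΔT − α₂L₂ΔT = L₂ − L₁ = 8.40×10⁻³ m
α₁L₁ = 4.638204×10⁻⁵, α₂L₂ = 2.339888×10⁻⁵ → Δ(αL) = 2.298316×10⁻⁵ m/K
ΔT = 8.40×10⁻³ / 2.298316×10⁻⁵ = 365.485 K, so T = 27.7 + 365.485 = 393.185 °C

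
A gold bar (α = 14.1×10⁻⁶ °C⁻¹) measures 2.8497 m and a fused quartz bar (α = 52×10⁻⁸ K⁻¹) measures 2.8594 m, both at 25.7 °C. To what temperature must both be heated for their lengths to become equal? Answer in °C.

T = 276.4 °C

L₁(1 + α₁ΔT) = L₂(1 + α₂ΔT) ⇒ ΔT = (L₂ − L₁)/(α₁L₁ − α₂L₂)
L₂ − L₁ = 2.8594 − 2.8497 = 9.70×10⁻³ m
α₁L₁ − α₂L₂ = 14.1×10⁻⁶×2.8497 − 52×10⁻⁸×2.8594 = 3.8693882×10⁻⁵ m/K
ΔT = 9.70×10⁻³ / 3.8693882×10⁻⁵ = 250.686 K
T = 25.7 + 250.686 = 276.386 °C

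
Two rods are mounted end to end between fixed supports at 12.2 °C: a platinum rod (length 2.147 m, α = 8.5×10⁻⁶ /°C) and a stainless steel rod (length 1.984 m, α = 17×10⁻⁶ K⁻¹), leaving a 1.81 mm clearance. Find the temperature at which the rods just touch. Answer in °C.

T = 47.0 °C

Gap closes when ΔL₁ + ΔL₂ = 1.81 mm = 1.81×10⁻³ m
(α₁L₁ + α₂L₂)ΔT = g
α₁L₁ + α₂L₂ = 8.5×10⁻⁶×2.147 + 17×10⁻⁶×1.984 = 5.19775×10⁻⁵ m/K
ΔT = 1.81×10⁻³ / 5.19775×10⁻⁵ = 34.823 K
T = 12.2 + 34.823 = 47.023 °C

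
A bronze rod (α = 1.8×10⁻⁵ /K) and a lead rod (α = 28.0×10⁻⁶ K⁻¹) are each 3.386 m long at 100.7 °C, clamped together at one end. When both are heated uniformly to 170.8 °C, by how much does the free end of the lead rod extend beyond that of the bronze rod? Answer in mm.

2.37 mm

ΔT = 70.1 K
bronze: ΔL = 1.8×10⁻⁵ × 3.386 m × 70.1 = 4.2725×10⁻³ m = 4.2725 mm
lead: ΔL = 28.0×10⁻⁶ × 3.386 m × 70.1 = 6.6460×10⁻³ m = 6.6460 mm
difference = 6.6460 − 4.2725 = 2.3735 mm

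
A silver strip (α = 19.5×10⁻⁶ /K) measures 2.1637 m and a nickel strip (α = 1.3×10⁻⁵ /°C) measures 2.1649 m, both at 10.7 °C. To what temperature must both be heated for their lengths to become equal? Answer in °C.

T = 96.12 °C

L₁(1 + α₁ΔT) = L₂(1 + α₂ΔT) ⇒ ΔT = (L₂ − L₁)/(α₁L₁ − α₂L₂)
L₂ − L₁ = 2.1649 − 2.1637 = 1.20×10⁻³ m
α₁L₁ − α₂L₂ = 19.5×10⁻⁶×2.1637 − 1.3×10⁻⁵×2.1649 = 1.404845×10⁻⁵ m/K
ΔT = 1.20×10⁻³ / 1.404845×10⁻⁵ = 85.4187 K
T = 10.7 + 85.4187 = 96.1187 °C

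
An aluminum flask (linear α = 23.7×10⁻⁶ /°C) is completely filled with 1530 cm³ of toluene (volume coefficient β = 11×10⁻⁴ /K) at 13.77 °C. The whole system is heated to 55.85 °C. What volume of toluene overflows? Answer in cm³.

The flask also expands: β_container ≈ 3α = 7.11×10⁻⁵ /K
Net overflow = V₀(β_liq − 3α_cont)ΔT
β − 3α = 1.10×10⁻³ − 7.11×10⁻⁵ = 1.0289×10⁻³ /K; ΔT = 42.08 K
ΔV = 1530 × 1.0289×10⁻³ × 42.08 = 66.2 cm³

66.2 cm³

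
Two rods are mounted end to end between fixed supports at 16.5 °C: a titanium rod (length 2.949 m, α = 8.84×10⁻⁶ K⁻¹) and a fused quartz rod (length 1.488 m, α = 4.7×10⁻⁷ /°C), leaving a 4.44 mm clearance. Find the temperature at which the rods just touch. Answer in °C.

T = 182 °C

Gap closes when ΔL₁ + ΔL₂ = 4.44 mm = 4.44×10⁻³ m
(α₁L₁ + α₂L₂)ΔT = g
α₁L₁ + α₂L₂ = 8.84×10⁻⁶×2.949 + 4.7×10⁻⁷×1.488 = 2.676852×10⁻⁵ m/K
ΔT = 4.44×10⁻³ / 2.676852×10⁻⁵ = 165.87 K
T = 16.5 + 165.87 = 182.37 °C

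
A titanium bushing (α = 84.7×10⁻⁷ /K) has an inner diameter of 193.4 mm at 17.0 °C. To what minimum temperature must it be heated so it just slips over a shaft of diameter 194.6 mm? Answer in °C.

T = 750 °C

Required Δd = 194.6 − 193.4 = 1.2 mm
Δd = αd₀ΔT ⇒ ΔT = Δd/(αd₀) = 1.2 / (84.7×10⁻⁷ × 193.4) = 732.56 K
T_min = 17.0 + 732.56 = 749.56 °C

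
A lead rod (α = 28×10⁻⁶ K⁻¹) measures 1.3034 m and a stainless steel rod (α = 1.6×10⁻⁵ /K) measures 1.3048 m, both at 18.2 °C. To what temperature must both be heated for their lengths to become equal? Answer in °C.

T = 107.8 °C

L₁(1 + α₁ΔT) = L₂(1 + α₂ΔT) ⇒ ΔT = (L₂ − L₁)/(α₁L₁ − α₂L₂)
L₂ − L₁ = 1.3048 − 1.3034 = 1.40×10⁻³ m
α₁L₁ − α₂L₂ = 28×10⁻⁶×1.3034 − 1.6×10⁻⁵×1.3048 = 1.56184×10⁻⁵ m/K
ΔT = 1.40×10⁻³ / 1.56184×10⁻⁵ = 89.638 K
T = 18.2 + 89.638 = 107.838 °C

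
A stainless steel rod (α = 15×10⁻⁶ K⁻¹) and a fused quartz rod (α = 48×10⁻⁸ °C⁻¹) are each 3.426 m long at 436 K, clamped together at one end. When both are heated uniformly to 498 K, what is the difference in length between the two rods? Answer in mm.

ΔT = 62 K
stainless steel: ΔL = 15×10⁻⁶ × 3.426 m × 62 = 3.1862×10⁻³ m = 3.1862 mm
fused quartz: ΔL = 48×10⁻⁸ × 3.426 m × 62 = 1.0196×10⁻⁴ m = 0.10196 mm
difference = 3.1862 − 0.10196 = 3.08424 mm

3.08 mm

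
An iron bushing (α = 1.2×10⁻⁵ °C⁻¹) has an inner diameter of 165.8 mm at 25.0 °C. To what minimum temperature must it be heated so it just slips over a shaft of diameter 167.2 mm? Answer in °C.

Required Δd = 167.2 − 165.8 = 1.4 mm
Δd = αd₀ΔT ⇒ ΔT = Δd/(αd₀) = 1.4 / (1.2×10⁻⁵ × 165.8) = 703.66 K
T_min = 25.0 + 703.66 = 728.66 °C

T = 729 °C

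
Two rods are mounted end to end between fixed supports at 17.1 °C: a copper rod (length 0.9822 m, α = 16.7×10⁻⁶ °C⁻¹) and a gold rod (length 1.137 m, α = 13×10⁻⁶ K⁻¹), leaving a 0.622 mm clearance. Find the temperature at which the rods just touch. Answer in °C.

α₁L₁ = 1.640274×10⁻⁵ m/K, α₂L₂ = 1.4781×10⁻⁵ m/K → total 3.118374×10⁻⁵ m/K
ΔT = g/(α₁L₁+α₂L₂) = 6.22×10⁻⁴ / 3.118374×10⁻⁵ = 19.946 K
T = 17.1 + 19.946 = 37.046 °C

T = 37.0 °C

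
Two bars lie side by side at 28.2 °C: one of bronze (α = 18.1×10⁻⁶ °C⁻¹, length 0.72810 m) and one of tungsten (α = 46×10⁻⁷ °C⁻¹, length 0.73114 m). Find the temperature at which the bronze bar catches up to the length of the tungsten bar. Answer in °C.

T = 337.9 °C

L₁(1 + α₁ΔT) = L₂(1 + α₂ΔT) ⇒ ΔT = (L₂ − L₁)/(α₁L₁ − α₂L₂)
L₂ − L₁ = 0.73114 − 0.72810 = 3.04×10⁻³ m
α₁L₁ − α₂L₂ = 18.1×10⁻⁶×0.72810 − 46×10⁻⁷×0.73114 = 9.815366×10⁻⁶ m/K
ΔT = 3.04×10⁻³ / 9.815366×10⁻⁶ = 309.718 K
T = 28.2 + 309.718 = 337.918 °C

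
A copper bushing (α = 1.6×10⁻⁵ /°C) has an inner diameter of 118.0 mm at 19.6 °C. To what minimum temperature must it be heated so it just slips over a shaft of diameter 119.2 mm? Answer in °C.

T = 655 °C

Required Δd = 119.2 − 118.0 = 1.2 mm
Δd = αd₀ΔT ⇒ ΔT = Δd/(αd₀) = 1.2 / (1.6×10⁻⁵ × 118.0) = 635.59 K
T_min = 19.6 + 635.59 = 655.19 °C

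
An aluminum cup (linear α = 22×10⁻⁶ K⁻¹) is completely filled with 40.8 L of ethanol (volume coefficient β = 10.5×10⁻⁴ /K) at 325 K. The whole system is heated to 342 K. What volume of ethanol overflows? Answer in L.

0.683 L

The cup also expands: β_container ≈ 3α = 6.6×10⁻⁵ /K
Net overflow = V₀(β_liq − 3α_cont)ΔT
β − 3α = 1.05×10⁻³ − 6.6×10⁻⁵ = 9.84×10⁻⁴ /K; ΔT = 17 K
ΔV = 40.8 × 9.84×10⁻⁴ × 17 = 0.683 L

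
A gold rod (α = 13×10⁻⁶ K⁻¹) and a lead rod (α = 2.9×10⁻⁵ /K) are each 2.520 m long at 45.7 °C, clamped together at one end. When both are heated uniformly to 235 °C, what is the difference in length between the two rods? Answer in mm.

ΔT = 189.3 K
gold: ΔL = 13×10⁻⁶ × 2.520 m × 189.3 = 6.2015×10⁻³ m = 6.2015 mm
lead: ΔL = 2.9×10⁻⁵ × 2.520 m × 189.3 = 1.3834×10⁻² m = 13.834 mm
difference = 13.834 − 6.2015 = 7.6325 mm

7.63 mm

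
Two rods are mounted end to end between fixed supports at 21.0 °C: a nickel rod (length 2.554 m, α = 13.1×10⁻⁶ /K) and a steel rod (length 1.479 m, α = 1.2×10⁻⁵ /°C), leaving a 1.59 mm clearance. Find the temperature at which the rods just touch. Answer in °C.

T = 52.1 °C

α₁L₁ = 3.34574×10⁻⁵ m/K, α₂L₂ = 1.7748×10⁻⁵ m/K → total 5.12054×10⁻⁵ m/K
ΔT = g/(α₁L₁+α₂L₂) = 1.59×10⁻³ / 5.12054×10⁻⁵ = 31.051 K
T = 21.0 + 31.051 = 52.051 °C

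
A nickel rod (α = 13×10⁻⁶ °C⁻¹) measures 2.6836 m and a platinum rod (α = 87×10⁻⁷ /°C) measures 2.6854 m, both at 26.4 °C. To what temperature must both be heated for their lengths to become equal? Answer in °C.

L₁(1 + α₁ΔT) = L₂(1 + α₂ΔT) ⇒ ΔT = (L₂ − L₁)/(α₁L₁ − α₂L₂)
L₂ − L₁ = 2.6854 − 2.6836 = 1.80×10⁻³ m
α₁L₁ − α₂L₂ = 13×10⁻⁶×2.6836 − 87×10⁻⁷×2.6854 = 1.152382×10⁻⁵ m/K
ΔT = 1.80×10⁻³ / 1.152382×10⁻⁵ = 156.198 K
T = 26.4 + 156.198 = 182.598 °C

T = 182.6 °C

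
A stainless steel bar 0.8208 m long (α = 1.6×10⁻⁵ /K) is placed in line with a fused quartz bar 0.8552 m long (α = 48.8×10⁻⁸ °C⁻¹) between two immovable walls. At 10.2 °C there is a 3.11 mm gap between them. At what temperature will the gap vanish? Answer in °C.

T = 240 °C

α₁L₁ = 1.31328×10⁻⁵ m/K, α₂L₂ = 4.173376×10⁻⁷ m/K → total 1.35501376×10⁻⁵ m/K
ΔT = g/(α₁L₁+α₂L₂) = 3.11×10⁻³ / 1.35501376×10⁻⁵ = 229.52 K
T = 10.2 + 229.52 = 239.72 °C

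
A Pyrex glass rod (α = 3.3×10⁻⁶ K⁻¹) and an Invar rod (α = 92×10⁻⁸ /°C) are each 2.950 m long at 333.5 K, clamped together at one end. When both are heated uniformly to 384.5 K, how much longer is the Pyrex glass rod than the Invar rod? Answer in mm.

0.358 mm

ΔT = 51.0 K
Pyrex glass: ΔL = 3.3×10⁻⁶ × 2.950 m × 51.0 = 4.9648×10⁻⁴ m = 0.49648 mm
Invar: ΔL = 92×10⁻⁸ × 2.950 m × 51.0 = 1.3841×10⁻⁴ m = 0.13841 mm
difference = 0.49648 − 0.13841 = 0.35807 mm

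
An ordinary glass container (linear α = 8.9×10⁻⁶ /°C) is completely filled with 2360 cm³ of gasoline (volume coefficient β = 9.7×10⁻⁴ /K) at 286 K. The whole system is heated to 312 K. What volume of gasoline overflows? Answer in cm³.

The container also expands: β_container ≈ 3α = 2.67×10⁻⁵ /K
Net overflow = V₀(β_liq − 3α_cont)ΔT
β − 3α = 9.70×10⁻⁴ − 2.67×10⁻⁵ = 9.433×10⁻⁴ /K; ΔT = 26 K
ΔV = 2360 × 9.433×10⁻⁴ × 26 = 57.9 cm³

57.9 cm³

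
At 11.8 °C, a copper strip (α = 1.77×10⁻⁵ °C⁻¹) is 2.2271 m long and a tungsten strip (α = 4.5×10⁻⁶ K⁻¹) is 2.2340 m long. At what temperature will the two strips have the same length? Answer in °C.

T = 246.8 °C

L₁(1 + α₁ΔT) = L₂(1 + α₂ΔT) ⇒ ΔT = (L₂ − L₁)/(α₁L₁ − α₂L₂)
L₂ − L₁ = 2.2340 − 2.2271 = 6.90×10⁻³ m
α₁L₁ − α₂L₂ = 1.77×10⁻⁵×2.2271 − 4.5×10⁻⁶×2.2340 = 2.936667×10⁻⁵ m/K
ΔT = 6.90×10⁻³ / 2.936667×10⁻⁵ = 234.960 K
T = 11.8 + 234.960 = 246.760 °C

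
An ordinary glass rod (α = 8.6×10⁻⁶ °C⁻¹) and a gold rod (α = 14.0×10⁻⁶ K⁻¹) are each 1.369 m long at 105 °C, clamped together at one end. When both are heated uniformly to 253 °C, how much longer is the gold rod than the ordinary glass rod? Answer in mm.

ΔT = 148 K
ordinary glass: ΔL = 8.6×10⁻⁶ × 1.369 m × 148 = 1.7425×10⁻³ m = 1.7425 mm
gold: ΔL = 14.0×10⁻⁶ × 1.369 m × 148 = 2.8366×10⁻³ m = 2.8366 mm
difference = 2.8366 − 1.7425 = 1.0941 mm

1.09 mm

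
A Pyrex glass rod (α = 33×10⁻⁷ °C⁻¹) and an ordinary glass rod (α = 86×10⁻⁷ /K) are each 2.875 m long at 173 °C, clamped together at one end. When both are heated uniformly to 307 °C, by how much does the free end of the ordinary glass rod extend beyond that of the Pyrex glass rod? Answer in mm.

2.04 mm

ΔT = 134 K
Pyrex glass: ΔL = 33×10⁻⁷ × 2.875 m × 134 = 1.2713×10⁻³ m = 1.2713 mm
ordinary glass: ΔL = 86×10⁻⁷ × 2.875 m × 134 = 3.3131×10⁻³ m = 3.3131 mm
difference = 3.3131 − 1.2713 = 2.0418 mm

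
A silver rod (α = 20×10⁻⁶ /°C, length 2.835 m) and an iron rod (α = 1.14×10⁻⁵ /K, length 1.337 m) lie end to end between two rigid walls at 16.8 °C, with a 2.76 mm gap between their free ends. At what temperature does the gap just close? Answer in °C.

Gap closes when ΔL₁ + ΔL₂ = 2.76 mm = 2.76×10⁻³ m
(α₁L₁ + α₂L₂)ΔT = g
α₁L₁ + α₂L₂ = 20×10⁻⁶×2.835 + 1.14×10⁻⁵×1.337 = 7.19418×10⁻⁵ m/K
ΔT = 2.76×10⁻³ / 7.19418×10⁻⁵ = 38.364 K
T = 16.8 + 38.364 = 55.164 °C

T = 55.2 °C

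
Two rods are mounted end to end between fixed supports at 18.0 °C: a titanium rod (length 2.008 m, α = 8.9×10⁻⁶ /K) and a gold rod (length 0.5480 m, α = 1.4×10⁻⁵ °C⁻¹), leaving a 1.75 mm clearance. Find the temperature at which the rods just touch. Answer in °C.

α₁L₁ = 1.78712×10⁻⁵ m/K, α₂L₂ = 7.672×10⁻⁶ m/K → total 2.55432×10⁻⁵ m/K
ΔT = g/(α₁L₁+α₂L₂) = 1.75×10⁻³ / 2.55432×10⁻⁵ = 68.511 K
T = 18.0 + 68.511 = 86.511 °C

T = 86.5 °C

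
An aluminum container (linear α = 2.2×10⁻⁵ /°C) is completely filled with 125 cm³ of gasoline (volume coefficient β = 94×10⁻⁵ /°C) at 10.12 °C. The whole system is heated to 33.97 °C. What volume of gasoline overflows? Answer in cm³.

2.61 cm³

The container also expands: β_container ≈ 3α = 6.6×10⁻⁵ /K
Net overflow = V₀(β_liq − 3α_cont)ΔT
β − 3α = 9.40×10⁻⁴ − 6.6×10⁻⁵ = 8.74×10⁻⁴ /K; ΔT = 23.85 K
ΔV = 125 × 8.74×10⁻⁴ × 23.85 = 2.61 cm³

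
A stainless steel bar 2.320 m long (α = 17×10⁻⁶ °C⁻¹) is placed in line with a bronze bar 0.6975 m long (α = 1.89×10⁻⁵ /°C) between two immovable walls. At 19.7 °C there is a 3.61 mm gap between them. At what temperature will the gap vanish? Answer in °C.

α₁L₁ = 3.944×10⁻⁵ m/K, α₂L₂ = 1.318275×10⁻⁵ m/K → total 5.262275×10⁻⁵ m/K
ΔT = g/(α₁L₁+α₂L₂) = 3.61×10⁻³ / 5.262275×10⁻⁵ = 68.602 K
T = 19.7 + 68.602 = 88.302 °C

T = 88.3 °C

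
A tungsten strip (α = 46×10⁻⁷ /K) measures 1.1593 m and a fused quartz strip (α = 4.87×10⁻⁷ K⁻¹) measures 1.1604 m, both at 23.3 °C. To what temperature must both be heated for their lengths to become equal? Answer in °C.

T = 254.0 °C

L₁(1 + α₁ΔT) = L₂(1 + α₂ΔT) ⇒ ΔT = (L₂ − L₁)/(α₁L₁ − α₂L₂)
L₂ − L₁ = 1.1604 − 1.1593 = 1.10×10⁻³ m
α₁L₁ − α₂L₂ = 46×10⁻⁷×1.1593 − 4.87×10⁻⁷×1.1604 = 4.7676652×10⁻⁶ m/K
ΔT = 1.10×10⁻³ / 4.7676652×10⁻⁶ = 230.721 K
T = 23.3 + 230.721 = 254.021 °C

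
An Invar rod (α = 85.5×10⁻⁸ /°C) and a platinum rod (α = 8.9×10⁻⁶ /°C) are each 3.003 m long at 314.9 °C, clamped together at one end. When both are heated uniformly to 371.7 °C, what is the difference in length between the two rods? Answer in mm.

ΔT = 56.8 K
Invar: ΔL = 85.5×10⁻⁸ × 3.003 m × 56.8 = 1.4584×10⁻⁴ m = 0.14584 mm
platinum: ΔL = 8.9×10⁻⁶ × 3.003 m × 56.8 = 1.5181×10⁻³ m = 1.5181 mm
difference = 1.5181 − 0.14584 = 1.37226 mm

1.37 mm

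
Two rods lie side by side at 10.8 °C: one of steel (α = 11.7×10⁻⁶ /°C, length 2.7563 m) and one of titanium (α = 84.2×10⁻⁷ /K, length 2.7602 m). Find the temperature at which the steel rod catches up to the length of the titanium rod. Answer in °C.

T = 443.8 °C

Equal length when α₁L₁ΔT − α₂L₂ΔT = L₂ − L₁ = 3.90×10⁻³ m
α₁L₁ = 3.224871×10⁻⁵, α₂L₂ = 2.3240884×10⁻⁵ → Δ(αL) = 9.007826×10⁻⁶ m/K
ΔT = 3.90×10⁻³ / 9.007826×10⁻⁶ = 432.957 K, so T = 10.8 + 432.957 = 443.757 °C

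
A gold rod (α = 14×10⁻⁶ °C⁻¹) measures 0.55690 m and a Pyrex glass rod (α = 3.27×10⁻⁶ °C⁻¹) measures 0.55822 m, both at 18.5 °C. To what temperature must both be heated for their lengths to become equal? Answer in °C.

T = 239.6 °C

Equal length when α₁L₁ΔT − α₂L₂ΔT = L₂ − L₁ = 1.32×10⁻³ m
α₁L₁ = 7.7966×10⁻⁶, α₂L₂ = 1.8253794×10⁻⁶ → Δ(αL) = 5.9712206×10⁻⁶ m/K
ΔT = 1.32×10⁻³ / 5.9712206×10⁻⁶ = 221.060 K, so T = 18.5 + 221.060 = 239.560 °C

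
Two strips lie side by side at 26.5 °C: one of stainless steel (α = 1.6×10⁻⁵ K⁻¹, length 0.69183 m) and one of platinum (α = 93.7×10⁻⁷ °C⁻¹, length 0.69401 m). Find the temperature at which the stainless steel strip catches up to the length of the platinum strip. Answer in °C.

T = 503.9 °C

Equal length when α₁L₁ΔT − α₂L₂ΔT = L₂ − L₁ = 2.18×10⁻³ m
α₁L₁ = 1.106928×10⁻⁵, α₂L₂ = 6.5028737×10⁻⁶ → Δ(αL) = 4.5664063×10⁻⁶ m/K
ΔT = 2.18×10⁻³ / 4.5664063×10⁻⁶ = 477.399 K, so T = 26.5 + 477.399 = 503.899 °C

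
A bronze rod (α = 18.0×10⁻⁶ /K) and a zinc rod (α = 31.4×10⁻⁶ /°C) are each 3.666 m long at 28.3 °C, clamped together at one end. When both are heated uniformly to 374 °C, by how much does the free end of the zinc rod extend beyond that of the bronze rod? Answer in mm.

ΔT = 345.7 K
bronze: ΔL = 18.0×10⁻⁶ × 3.666 m × 345.7 = 2.2812×10⁻² m = 22.812 mm
zinc: ΔL = 31.4×10⁻⁶ × 3.666 m × 345.7 = 3.9794×10⁻² m = 39.794 mm
difference = 39.794 − 22.812 = 16.982 mm

17.0 mm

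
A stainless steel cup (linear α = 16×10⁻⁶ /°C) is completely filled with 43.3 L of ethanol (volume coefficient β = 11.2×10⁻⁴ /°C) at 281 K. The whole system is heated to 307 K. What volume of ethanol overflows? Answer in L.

1.21 L

The cup also expands: β_container ≈ 3α = 4.8×10⁻⁵ /K
Net overflow = V₀(β_liq − 3α_cont)ΔT
β − 3α = 1.12×10⁻³ − 4.8×10⁻⁵ = 1.072×10⁻³ /K; ΔT = 26 K
ΔV = 43.3 × 1.072×10⁻³ × 26 = 1.21 L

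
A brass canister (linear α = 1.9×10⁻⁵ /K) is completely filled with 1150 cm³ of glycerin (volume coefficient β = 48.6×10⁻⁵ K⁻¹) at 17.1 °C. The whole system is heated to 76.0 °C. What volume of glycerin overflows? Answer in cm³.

29.1 cm³

The canister also expands: β_container ≈ 3α = 5.7×10⁻⁵ /K
Net overflow = V₀(β_liq − 3α_cont)ΔT
β − 3α = 4.86×10⁻⁴ − 5.7×10⁻⁵ = 4.29×10⁻⁴ /K; ΔT = 58.9 K
ΔV = 1150 × 4.29×10⁻⁴ × 58.9 = 29.1 cm³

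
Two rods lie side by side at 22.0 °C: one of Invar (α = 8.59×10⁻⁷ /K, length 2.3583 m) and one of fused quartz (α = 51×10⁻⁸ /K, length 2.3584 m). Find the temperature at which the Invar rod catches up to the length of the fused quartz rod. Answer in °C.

T = 143.5 °C

Equal length when α₁L₁ΔT − α₂L₂ΔT = L₂ − L₁ = 1.00×10⁻⁴ m
α₁L₁ = 2.0257797×10⁻⁶, α₂L₂ = 1.202784×10⁻⁶ → Δ(αL) = 8.229957×10⁻⁷ m/K
ΔT = 1.00×10⁻⁴ / 8.229957×10⁻⁷ = 121.507 K, so T = 22.0 + 121.507 = 143.507 °C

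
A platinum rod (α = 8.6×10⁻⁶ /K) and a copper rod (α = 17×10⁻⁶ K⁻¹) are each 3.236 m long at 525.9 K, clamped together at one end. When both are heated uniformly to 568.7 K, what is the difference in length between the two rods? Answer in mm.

ΔT = 42.8 K
platinum: ΔL = 8.6×10⁻⁶ × 3.236 m × 42.8 = 1.1911×10⁻³ m = 1.1911 mm
copper: ΔL = 17×10⁻⁶ × 3.236 m × 42.8 = 2.3545×10⁻³ m = 2.3545 mm
difference = 2.3545 − 1.1911 = 1.1634 mm

1.16 mm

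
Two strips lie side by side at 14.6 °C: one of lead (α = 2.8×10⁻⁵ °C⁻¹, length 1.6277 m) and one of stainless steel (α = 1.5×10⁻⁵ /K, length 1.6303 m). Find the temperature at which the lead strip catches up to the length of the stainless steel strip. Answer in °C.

T = 137.7 °C

Equal length when α₁L₁ΔT − α₂L₂ΔT = L₂ − L₁ = 2.60×10⁻³ m
α₁L₁ = 4.55756×10⁻⁵, α₂L₂ = 2.44545×10⁻⁵ → Δ(αL) = 2.11211×10⁻⁵ m/K
ΔT = 2.60×10⁻³ / 2.11211×10⁻⁵ = 123.100 K, so T = 14.6 + 123.100 = 137.700 °C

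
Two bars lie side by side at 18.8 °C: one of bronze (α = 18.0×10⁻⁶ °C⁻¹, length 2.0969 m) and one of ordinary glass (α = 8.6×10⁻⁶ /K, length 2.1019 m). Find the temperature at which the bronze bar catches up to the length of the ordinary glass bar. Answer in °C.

T = 273.0 °C

Equal length when α₁L₁ΔT − α₂L₂ΔT = L₂ − L₁ = 5.00×10⁻³ m
α₁L₁ = 3.77442×10⁻⁵, α₂L₂ = 1.807634×10⁻⁵ → Δ(αL) = 1.966786×10⁻⁵ m/K
ΔT = 5.00×10⁻³ / 1.966786×10⁻⁵ = 254.222 K, so T = 18.8 + 254.222 = 273.022 °C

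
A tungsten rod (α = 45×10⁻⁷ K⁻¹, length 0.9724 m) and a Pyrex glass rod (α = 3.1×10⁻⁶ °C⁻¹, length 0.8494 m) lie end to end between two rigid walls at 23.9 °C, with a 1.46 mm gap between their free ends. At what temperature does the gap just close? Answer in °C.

Gap closes when ΔL₁ + ΔL₂ = 1.46 mm = 1.46×10⁻³ m
(α₁L₁ + α₂L₂)ΔT = g
α₁L₁ + α₂L₂ = 45×10⁻⁷×0.9724 + 3.1×10⁻⁶×0.8494 = 7.00894×10⁻⁶ m/K
ΔT = 1.46×10⁻³ / 7.00894×10⁻⁶ = 208.31 K
T = 23.9 + 208.31 = 232.21 °C

T = 232 °C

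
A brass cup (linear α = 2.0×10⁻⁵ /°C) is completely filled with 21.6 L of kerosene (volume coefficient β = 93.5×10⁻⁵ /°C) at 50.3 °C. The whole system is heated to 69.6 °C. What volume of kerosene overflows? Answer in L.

The cup also expands: β_container ≈ 3α = 6.0×10⁻⁵ /K
Net overflow = V₀(β_liq − 3α_cont)ΔT
β − 3α = 9.35×10⁻⁴ − 6.0×10⁻⁵ = 8.75×10⁻⁴ /K; ΔT = 19.3 K
ΔV = 21.6 × 8.75×10⁻⁴ × 19.3 = 0.365 L

0.365 L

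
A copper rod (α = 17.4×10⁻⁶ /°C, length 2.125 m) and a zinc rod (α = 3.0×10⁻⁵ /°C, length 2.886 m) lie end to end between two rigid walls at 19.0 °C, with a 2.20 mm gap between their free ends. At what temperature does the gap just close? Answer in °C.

T = 36.8 °C

Gap closes when ΔL₁ + ΔL₂ = 2.20 mm = 2.20×10⁻³ m
(α₁L₁ + α₂L₂)ΔT = g
α₁L₁ + α₂L₂ = 17.4×10⁻⁶×2.125 + 3.0×10⁻⁵×2.886 = 1.23555×10⁻⁴ m/K
ΔT = 2.20×10⁻³ / 1.23555×10⁻⁴ = 17.806 K
T = 19.0 + 17.806 = 36.806 °C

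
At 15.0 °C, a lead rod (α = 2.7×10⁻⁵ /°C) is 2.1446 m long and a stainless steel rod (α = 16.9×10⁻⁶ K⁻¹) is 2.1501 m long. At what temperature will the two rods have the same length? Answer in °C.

Equal length when α₁L₁ΔT − α₂L₂ΔT = L₂ − L₁ = 5.50×10⁻³ m
α₁L₁ = 5.79042×10⁻⁵, α₂L₂ = 3.633669×10⁻⁵ → Δ(αL) = 2.156751×10⁻⁵ m/K
ΔT = 5.50×10⁻³ / 2.156751×10⁻⁵ = 255.013 K, so T = 15.0 + 255.013 = 270.013 °C

T = 270.0 °C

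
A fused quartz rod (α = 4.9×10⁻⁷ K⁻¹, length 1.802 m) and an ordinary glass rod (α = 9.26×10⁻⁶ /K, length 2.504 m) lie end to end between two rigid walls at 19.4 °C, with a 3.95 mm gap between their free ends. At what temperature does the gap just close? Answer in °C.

T = 184 °C

Gap closes when ΔL₁ + ΔL₂ = 3.95 mm = 3.95×10⁻³ m
(α₁L₁ + α₂L₂)ΔT = g
α₁L₁ + α₂L₂ = 4.9×10⁻⁷×1.802 + 9.26×10⁻⁶×2.504 = 2.407002×10⁻⁵ m/K
ΔT = 3.95×10⁻³ / 2.407002×10⁻⁵ = 164.10 K
T = 19.4 + 164.10 = 183.50 °C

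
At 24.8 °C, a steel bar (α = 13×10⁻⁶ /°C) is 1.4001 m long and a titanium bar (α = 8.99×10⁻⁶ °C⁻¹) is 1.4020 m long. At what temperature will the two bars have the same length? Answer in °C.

Equal length when α₁L₁ΔT − α₂L₂ΔT = L₂ − L₁ = 1.90×10⁻³ m
α₁L₁ = 1.82013×10⁻⁵, α₂L₂ = 1.260398×10⁻⁵ → Δ(αL) = 5.59732×10⁻⁶ m/K
ΔT = 1.90×10⁻³ / 5.59732×10⁻⁶ = 339.448 K, so T = 24.8 + 339.448 = 364.248 °C

T = 364.2 °C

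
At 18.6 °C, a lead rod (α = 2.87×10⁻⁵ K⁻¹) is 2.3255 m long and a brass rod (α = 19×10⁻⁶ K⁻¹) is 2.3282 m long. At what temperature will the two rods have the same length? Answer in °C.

L₁(1 + α₁ΔT) = L₂(1 + α₂ΔT) ⇒ ΔT = (L₂ − L₁)/(α₁L₁ − α₂L₂)
L₂ − L₁ = 2.3282 − 2.3255 = 2.70×10⁻³ m
α₁L₁ − α₂L₂ = 2.87×10⁻⁵×2.3255 − 19×10⁻⁶×2.3282 = 2.250605×10⁻⁵ m/K
ΔT = 2.70×10⁻³ / 2.250605×10⁻⁵ = 119.968 K
T = 18.6 + 119.968 = 138.568 °C

T = 138.6 °C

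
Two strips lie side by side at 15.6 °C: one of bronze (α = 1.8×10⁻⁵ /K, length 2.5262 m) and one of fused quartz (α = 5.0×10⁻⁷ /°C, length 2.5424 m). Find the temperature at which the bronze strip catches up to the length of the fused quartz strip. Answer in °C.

L₁(1 + α₁ΔT) = L₂(1 + α₂ΔT) ⇒ ΔT = (L₂ − L₁)/(α₁L₁ − α₂L₂)
L₂ − L₁ = 2.5424 − 2.5262 = 1.62×10⁻² m
α₁L₁ − α₂L₂ = 1.8×10⁻⁵×2.5262 − 5.0×10⁻⁷×2.5424 = 4.42004×10⁻⁵ m/K
ΔT = 1.62×10⁻² / 4.42004×10⁻⁵ = 366.513 K
T = 15.6 + 366.513 = 382.113 °C

T = 382.1 °C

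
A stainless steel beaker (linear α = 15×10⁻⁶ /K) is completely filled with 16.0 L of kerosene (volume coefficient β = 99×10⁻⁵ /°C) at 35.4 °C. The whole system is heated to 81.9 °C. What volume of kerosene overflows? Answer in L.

0.703 L

The beaker also expands: β_container ≈ 3α = 4.5×10⁻⁵ /K
Net overflow = V₀(β_liq − 3α_cont)ΔT
β − 3α = 9.90×10⁻⁴ − 4.5×10⁻⁵ = 9.45×10⁻⁴ /K; ΔT = 46.5 K
ΔV = 16.0 × 9.45×10⁻⁴ × 46.5 = 0.703 L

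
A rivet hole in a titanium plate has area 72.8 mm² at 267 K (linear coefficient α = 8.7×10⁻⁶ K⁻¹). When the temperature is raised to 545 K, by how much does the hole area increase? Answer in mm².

ΔA = 0.352 mm²

Area coefficient ≈ 2α; |ΔT| = 278 K
ΔA = 2αA₀ΔT = 2(8.7×10⁻⁶)(72.8)(278) = 0.352 mm²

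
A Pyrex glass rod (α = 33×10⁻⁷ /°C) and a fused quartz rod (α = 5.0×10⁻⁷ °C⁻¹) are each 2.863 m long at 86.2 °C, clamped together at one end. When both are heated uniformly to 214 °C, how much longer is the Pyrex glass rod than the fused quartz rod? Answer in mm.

1.02 mm

ΔT = 127.8 K
Pyrex glass: ΔL = 33×10⁻⁷ × 2.863 m × 127.8 = 1.2074×10⁻³ m = 1.2074 mm
fused quartz: ΔL = 5.0×10⁻⁷ × 2.863 m × 127.8 = 1.8295×10⁻⁴ m = 0.18295 mm
difference = 1.2074 − 0.18295 = 1.02445 mm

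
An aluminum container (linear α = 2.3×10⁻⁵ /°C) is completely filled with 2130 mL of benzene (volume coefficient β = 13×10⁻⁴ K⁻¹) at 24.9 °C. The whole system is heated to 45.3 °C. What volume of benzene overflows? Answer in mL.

53.5 mL

The container also expands: β_container ≈ 3α = 6.9×10⁻⁵ /K
Net overflow = V₀(β_liq − 3α_cont)ΔT
β − 3α = 1.30×10⁻³ − 6.9×10⁻⁵ = 1.231×10⁻³ /K; ΔT = 20.4 K
ΔV = 2130 × 1.231×10⁻³ × 20.4 = 53.5 mL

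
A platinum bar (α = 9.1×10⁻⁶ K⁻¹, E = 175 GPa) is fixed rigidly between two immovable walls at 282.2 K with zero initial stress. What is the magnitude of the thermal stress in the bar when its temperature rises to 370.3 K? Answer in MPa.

Fully constrained: the free strain ε = αΔT is blocked, so σ = Eε = EαΔT.
|ΔT| = 88.1 K
σ = 175×10⁹ × 9.1×10⁻⁶ × 88.1 = 1.40×10⁸ Pa

σ = 140 MPa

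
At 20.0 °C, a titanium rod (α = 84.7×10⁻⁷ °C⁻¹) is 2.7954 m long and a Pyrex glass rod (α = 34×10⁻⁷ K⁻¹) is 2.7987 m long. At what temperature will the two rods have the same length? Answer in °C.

T = 253.0 °C

Equal length when α₁L₁ΔT − α₂L₂ΔT = L₂ − L₁ = 3.30×10⁻³ m
α₁L₁ = 2.3677038×10⁻⁵, α₂L₂ = 9.51558×10⁻⁶ → Δ(αL) = 1.4161458×10⁻⁵ m/K
ΔT = 3.30×10⁻³ / 1.4161458×10⁻⁵ = 233.027 K, so T = 20.0 + 233.027 = 253.027 °C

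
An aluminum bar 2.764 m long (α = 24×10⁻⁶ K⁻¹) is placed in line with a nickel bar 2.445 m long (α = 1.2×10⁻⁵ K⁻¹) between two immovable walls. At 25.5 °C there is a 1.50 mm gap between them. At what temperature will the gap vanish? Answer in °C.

α₁L₁ = 6.6336×10⁻⁵ m/K, α₂L₂ = 2.934×10⁻⁵ m/K → total 9.5676×10⁻⁵ m/K
ΔT = g/(α₁L₁+α₂L₂) = 1.50×10⁻³ / 9.5676×10⁻⁵ = 15.678 K
T = 25.5 + 15.678 = 41.178 °C

T = 41.2 °C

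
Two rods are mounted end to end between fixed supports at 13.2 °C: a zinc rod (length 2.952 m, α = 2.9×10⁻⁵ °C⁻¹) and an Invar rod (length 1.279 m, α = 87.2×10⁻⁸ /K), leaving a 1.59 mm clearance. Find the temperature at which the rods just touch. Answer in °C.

T = 31.5 °C

Gap closes when ΔL₁ + ΔL₂ = 1.59 mm = 1.59×10⁻³ m
(α₁L₁ + α₂L₂)ΔT = g
α₁L₁ + α₂L₂ = 2.9×10⁻⁵×2.952 + 87.2×10⁻⁸×1.279 = 8.6723288×10⁻⁵ m/K
ΔT = 1.59×10⁻³ / 8.6723288×10⁻⁵ = 18.334 K
T = 13.2 + 18.334 = 31.534 °C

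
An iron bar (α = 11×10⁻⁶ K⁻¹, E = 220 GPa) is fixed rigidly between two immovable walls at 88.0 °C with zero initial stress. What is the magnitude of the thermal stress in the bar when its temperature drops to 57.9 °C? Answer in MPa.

Fully constrained: the free strain ε = αΔT is blocked, so σ = Eε = EαΔT.
|ΔT| = 30.1 K
σ = 220×10⁹ × 11×10⁻⁶ × 30.1 = 7.28×10⁷ Pa

σ = 72.8 MPa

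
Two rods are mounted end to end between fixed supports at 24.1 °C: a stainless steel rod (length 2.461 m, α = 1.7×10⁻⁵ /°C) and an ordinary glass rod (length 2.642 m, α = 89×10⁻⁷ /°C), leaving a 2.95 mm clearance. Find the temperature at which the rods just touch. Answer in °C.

Gap closes when ΔL₁ + ΔL₂ = 2.95 mm = 2.95×10⁻³ m
(α₁L₁ + α₂L₂)ΔT = g
α₁L₁ + α₂L₂ = 1.7×10⁻⁵×2.461 + 89×10⁻⁷×2.642 = 6.53508×10⁻⁵ m/K
ΔT = 2.95×10⁻³ / 6.53508×10⁻⁵ = 45.141 K
T = 24.1 + 45.141 = 69.241 °C

T = 69.2 °C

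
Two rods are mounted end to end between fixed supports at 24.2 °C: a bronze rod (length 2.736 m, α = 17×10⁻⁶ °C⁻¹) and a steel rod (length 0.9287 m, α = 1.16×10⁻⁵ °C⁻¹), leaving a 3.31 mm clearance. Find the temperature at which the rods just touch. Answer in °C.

T = 82.0 °C

Gap closes when ΔL₁ + ΔL₂ = 3.31 mm = 3.31×10⁻³ m
(α₁L₁ + α₂L₂)ΔT = g
α₁L₁ + α₂L₂ = 17×10⁻⁶×2.736 + 1.16×10⁻⁵×0.9287 = 5.728492×10⁻⁵ m/K
ΔT = 3.31×10⁻³ / 5.728492×10⁻⁵ = 57.781 K
T = 24.2 + 57.781 = 81.981 °C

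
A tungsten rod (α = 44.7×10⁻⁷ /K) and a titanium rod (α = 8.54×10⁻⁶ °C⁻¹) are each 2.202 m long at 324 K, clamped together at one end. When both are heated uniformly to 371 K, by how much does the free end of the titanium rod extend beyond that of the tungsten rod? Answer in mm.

0.421 mm

ΔT = 47 K
tungsten: ΔL = 44.7×10⁻⁷ × 2.202 m × 47 = 4.6262×10⁻⁴ m = 0.46262 mm
titanium: ΔL = 8.54×10⁻⁶ × 2.202 m × 47 = 8.8384×10⁻⁴ m = 0.88384 mm
difference = 0.88384 − 0.46262 = 0.42122 mm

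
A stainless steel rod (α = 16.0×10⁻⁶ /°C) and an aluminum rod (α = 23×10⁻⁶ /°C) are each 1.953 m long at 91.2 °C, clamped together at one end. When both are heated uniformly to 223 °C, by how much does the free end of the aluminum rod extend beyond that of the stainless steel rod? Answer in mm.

ΔT = 131.8 K
stainless steel: ΔL = 16.0×10⁻⁶ × 1.953 m × 131.8 = 4.1185×10⁻³ m = 4.1185 mm
aluminum: ΔL = 23×10⁻⁶ × 1.953 m × 131.8 = 5.9203×10⁻³ m = 5.9203 mm
difference = 5.9203 − 4.1185 = 1.8018 mm

1.80 mm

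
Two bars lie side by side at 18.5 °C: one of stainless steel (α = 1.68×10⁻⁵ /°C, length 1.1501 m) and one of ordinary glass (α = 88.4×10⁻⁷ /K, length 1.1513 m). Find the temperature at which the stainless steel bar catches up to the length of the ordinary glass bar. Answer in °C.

T = 149.7 °C

Equal length when α₁L₁ΔT − α₂L₂ΔT = L₂ − L₁ = 1.20×10⁻³ m
α₁L₁ = 1.932168×10⁻⁵, α₂L₂ = 1.0177492×10⁻⁵ → Δ(αL) = 9.144188×10⁻⁶ m/K
ΔT = 1.20×10⁻³ / 9.144188×10⁻⁶ = 131.231 K, so T = 18.5 + 131.231 = 149.731 °C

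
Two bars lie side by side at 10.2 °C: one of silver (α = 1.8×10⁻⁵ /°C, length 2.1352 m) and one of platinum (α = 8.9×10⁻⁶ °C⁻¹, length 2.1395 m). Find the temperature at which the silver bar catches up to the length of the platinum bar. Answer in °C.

T = 231.9 °C

Equal length when α₁L₁ΔT − α₂L₂ΔT = L₂ − L₁ = 4.30×10⁻³ m
α₁L₁ = 3.84336×10⁻⁵, α₂L₂ = 1.904155×10⁻⁵ → Δ(αL) = 1.939205×10⁻⁵ m/K
ΔT = 4.30×10⁻³ / 1.939205×10⁻⁵ = 221.740 K, so T = 10.2 + 221.740 = 231.940 °C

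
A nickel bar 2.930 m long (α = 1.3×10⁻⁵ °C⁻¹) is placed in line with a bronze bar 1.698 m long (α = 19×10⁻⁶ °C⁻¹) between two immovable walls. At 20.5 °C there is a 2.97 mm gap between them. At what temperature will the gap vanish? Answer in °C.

T = 62.7 °C

Gap closes when ΔL₁ + ΔL₂ = 2.97 mm = 2.97×10⁻³ m
(α₁L₁ + α₂L₂)ΔT = g
α₁L₁ + α₂L₂ = 1.3×10⁻⁵×2.930 + 19×10⁻⁶×1.698 = 7.0352×10⁻⁵ m/K
ΔT = 2.97×10⁻³ / 7.0352×10⁻⁵ = 42.216 K
T = 20.5 + 42.216 = 62.716 °C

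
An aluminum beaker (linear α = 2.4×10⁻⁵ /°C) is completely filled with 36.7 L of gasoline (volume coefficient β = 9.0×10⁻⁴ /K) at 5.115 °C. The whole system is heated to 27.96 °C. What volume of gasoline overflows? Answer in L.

0.694 L

The beaker also expands: β_container ≈ 3α = 7.2×10⁻⁵ /K
Net overflow = V₀(β_liq − 3α_cont)ΔT
β − 3α = 9.00×10⁻⁴ − 7.2×10⁻⁵ = 8.28×10⁻⁴ /K; ΔT = 22.845 K
ΔV = 36.7 × 8.28×10⁻⁴ × 22.845 = 0.694 L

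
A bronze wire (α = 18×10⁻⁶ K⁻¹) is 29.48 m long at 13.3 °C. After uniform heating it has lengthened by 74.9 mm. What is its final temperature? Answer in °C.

T = 154 °C

ΔL = αL₀ΔT ⇒ ΔT = ΔL / (αL₀)
ΔT = 74.9×10⁻³ m / (18×10⁻⁶ × 29.48 m) = 141.15 K
T = 13.3 + 141.15 = 154.45 °C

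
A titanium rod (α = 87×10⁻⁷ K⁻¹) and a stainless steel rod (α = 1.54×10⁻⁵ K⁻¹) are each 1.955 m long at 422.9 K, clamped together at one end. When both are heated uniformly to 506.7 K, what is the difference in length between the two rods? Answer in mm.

ΔT = 83.8 K
titanium: ΔL = 87×10⁻⁷ × 1.955 m × 83.8 = 1.4253×10⁻³ m = 1.4253 mm
stainless steel: ΔL = 1.54×10⁻⁵ × 1.955 m × 83.8 = 2.5230×10⁻³ m = 2.5230 mm
difference = 2.5230 − 1.4253 = 1.0977 mm

1.10 mm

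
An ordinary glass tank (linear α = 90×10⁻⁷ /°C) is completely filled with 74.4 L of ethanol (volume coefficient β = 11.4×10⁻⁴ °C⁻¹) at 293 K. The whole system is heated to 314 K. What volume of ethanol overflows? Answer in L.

The tank also expands: β_container ≈ 3α = 2.7×10⁻⁵ /K
Net overflow = V₀(β_liq − 3α_cont)ΔT
β − 3α = 1.14×10⁻³ − 2.7×10⁻⁵ = 1.113×10⁻³ /K; ΔT = 21 K
ΔV = 74.4 × 1.113×10⁻³ × 21 = 1.74 L

1.74 L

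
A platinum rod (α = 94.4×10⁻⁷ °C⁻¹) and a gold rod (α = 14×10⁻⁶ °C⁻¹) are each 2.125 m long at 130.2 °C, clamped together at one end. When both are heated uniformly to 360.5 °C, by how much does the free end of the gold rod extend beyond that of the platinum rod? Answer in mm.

ΔT = 230.3 K
platinum: ΔL = 94.4×10⁻⁷ × 2.125 m × 230.3 = 4.6198×10⁻³ m = 4.6198 mm
gold: ΔL = 14×10⁻⁶ × 2.125 m × 230.3 = 6.8514×10⁻³ m = 6.8514 mm
difference = 6.8514 − 4.6198 = 2.2316 mm

2.23 mm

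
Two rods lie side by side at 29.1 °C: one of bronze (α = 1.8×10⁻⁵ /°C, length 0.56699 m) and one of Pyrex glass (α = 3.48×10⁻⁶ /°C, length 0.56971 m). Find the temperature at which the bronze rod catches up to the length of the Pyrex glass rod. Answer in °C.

Equal length when α₁L₁ΔT − α₂L₂ΔT = L₂ − L₁ = 2.72×10⁻³ m
α₁L₁ = 1.020582×10⁻⁵, α₂L₂ = 1.9825908×10⁻⁶ → Δ(αL) = 8.2232292×10⁻⁶ m/K
ΔT = 2.72×10⁻³ / 8.2232292×10⁻⁶ = 330.770 K, so T = 29.1 + 330.770 = 359.870 °C

T = 359.9 °C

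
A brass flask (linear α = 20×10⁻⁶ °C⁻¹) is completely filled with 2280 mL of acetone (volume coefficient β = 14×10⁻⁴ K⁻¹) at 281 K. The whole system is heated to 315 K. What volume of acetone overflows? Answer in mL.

The flask also expands: β_container ≈ 3α = 6.0×10⁻⁵ /K
Net overflow = V₀(β_liq − 3α_cont)ΔT
β − 3α = 1.40×10⁻³ − 6.0×10⁻⁵ = 1.34×10⁻³ /K; ΔT = 34 K
ΔV = 2280 × 1.34×10⁻³ × 34 = 104 mL

104 mL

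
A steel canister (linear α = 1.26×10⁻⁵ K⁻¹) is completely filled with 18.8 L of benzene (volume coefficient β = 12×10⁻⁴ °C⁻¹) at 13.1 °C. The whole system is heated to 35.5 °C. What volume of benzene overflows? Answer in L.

0.489 L

The canister also expands: β_container ≈ 3α = 3.78×10⁻⁵ /K
Net overflow = V₀(β_liq − 3α_cont)ΔT
β − 3α = 1.20×10⁻³ − 3.78×10⁻⁵ = 1.1622×10⁻³ /K; ΔT = 22.4 K
ΔV = 18.8 × 1.1622×10⁻³ × 22.4 = 0.489 L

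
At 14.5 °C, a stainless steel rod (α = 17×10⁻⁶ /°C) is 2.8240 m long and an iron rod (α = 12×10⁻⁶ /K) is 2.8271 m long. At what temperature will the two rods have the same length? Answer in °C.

L₁(1 + α₁ΔT) = L₂(1 + α₂ΔT) ⇒ ΔT = (L₂ − L₁)/(α₁L₁ − α₂L₂)
L₂ − L₁ = 2.8271 − 2.8240 = 3.10×10⁻³ m
α₁L₁ − α₂L₂ = 17×10⁻⁶×2.8240 − 12×10⁻⁶×2.8271 = 1.40828×10⁻⁵ m/K
ΔT = 3.10×10⁻³ / 1.40828×10⁻⁵ = 220.127 K
T = 14.5 + 220.127 = 234.627 °C

T = 234.6 °C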